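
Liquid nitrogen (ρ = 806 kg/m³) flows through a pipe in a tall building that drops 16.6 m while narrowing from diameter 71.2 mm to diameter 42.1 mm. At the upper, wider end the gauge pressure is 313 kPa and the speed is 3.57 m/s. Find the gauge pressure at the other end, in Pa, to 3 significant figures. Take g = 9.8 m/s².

P₂ ≈ 407000 Pa

By continuity, v₂ = v₁·A₁/A₂ = 3.57·(39.8/13.9) = 10.2 m/s.
Bernoulli: P₁ + ½ρv₁² + ρg h₁ = P₂ + ½ρv₂² + ρg h₂, so P₂ = P₁ + ½ρ(v₁² − v₂²) − ρg(h₂ − h₁).
P₂ = 313000 + ½·806·(3.57² − 10.2²) − 806·9.8·(−16.6) = 313000 + (-36900) − (-131000) = 407000 Pa.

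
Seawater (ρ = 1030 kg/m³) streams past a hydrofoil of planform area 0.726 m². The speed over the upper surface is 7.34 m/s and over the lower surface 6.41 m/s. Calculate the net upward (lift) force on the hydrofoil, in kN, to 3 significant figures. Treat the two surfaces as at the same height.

The faster flow above has the lower pressure; Bernoulli (same height) gives ΔP = ½ρ(v_up² − v_low²).
ΔP = ½·1030·(7.34² − 6.41²) = 6590 Pa.
Lift = ΔP · A = 6590 × 0.726 = 4780 N.

F ≈ 4.78 kN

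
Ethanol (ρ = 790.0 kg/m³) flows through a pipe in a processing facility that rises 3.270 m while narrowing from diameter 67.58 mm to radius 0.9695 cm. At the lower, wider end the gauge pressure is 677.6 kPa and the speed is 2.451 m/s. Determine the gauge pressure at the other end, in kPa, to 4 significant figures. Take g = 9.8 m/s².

Continuity gives A₁v₁ = A₂v₂, so v₂ = (35.87 cm²)/(2.953 cm²) × 2.451 m/s = 29.77 m/s.
Applying Bernoulli between the two ends and solving for P₂: P₂ = P₁ + ½ρ(v₁² − v₂²) − ρgΔh.
P₂ = 677600 + ½·790.0·(2.451² − 29.77²) − 790.0·9.8·(+3.270) = 677600 + (-347800) − (25320) = 304500 Pa.

304.5 kPa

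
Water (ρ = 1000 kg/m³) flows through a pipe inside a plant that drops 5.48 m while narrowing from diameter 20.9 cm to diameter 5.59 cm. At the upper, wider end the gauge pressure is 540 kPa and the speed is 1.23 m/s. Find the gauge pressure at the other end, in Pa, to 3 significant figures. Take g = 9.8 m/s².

P₂ ≈ 447000 Pa

Mass conservation (A₁v₁ = A₂v₂) gives v₂ = 1.23 × 343/24.5 = 17.2 m/s.
Applying Bernoulli between the two ends and solving for P₂: P₂ = P₁ + ½ρ(v₁² − v₂²) − ρgΔh.
P₂ = 540000 + ½·1000·(1.23² − 17.2²) − 1000·9.8·(−5.48) = 540000 + (-147000) − (-53700) = 447000 Pa.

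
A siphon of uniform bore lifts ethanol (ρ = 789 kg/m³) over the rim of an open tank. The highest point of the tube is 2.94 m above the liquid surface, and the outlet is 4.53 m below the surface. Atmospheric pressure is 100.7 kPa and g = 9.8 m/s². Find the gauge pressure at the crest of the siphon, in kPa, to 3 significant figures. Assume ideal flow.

Bernoulli surface→outlet gives ½v² = g·h_out, so v = √(2·9.8·4.53) = 9.42 m/s.
Continuity keeps v the same throughout the tube; from surface to crest, P_atm + 0 = P_top + ½ρv² + ρg·h_top.
P_top = 100700 − ½·789·9.42² − 789·9.8·2.94 = 42900 Pa. So P_gauge = P_top − P_atm = -57800 Pa.

-57.8 kPa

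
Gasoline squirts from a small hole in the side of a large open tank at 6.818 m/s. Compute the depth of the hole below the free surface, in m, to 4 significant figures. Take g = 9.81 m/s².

Torricelli: v = √(2gh), so h = v²/(2g).
h = 6.818²/(2·9.81) = 46.49/19.62 = 2.369 m.

h ≈ 2.369 m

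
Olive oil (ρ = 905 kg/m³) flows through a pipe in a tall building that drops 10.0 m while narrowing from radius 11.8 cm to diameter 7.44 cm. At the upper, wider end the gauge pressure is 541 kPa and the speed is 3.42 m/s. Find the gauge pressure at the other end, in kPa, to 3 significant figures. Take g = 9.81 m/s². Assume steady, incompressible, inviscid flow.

Continuity gives A₁v₁ = A₂v₂, so v₂ = (437 cm²)/(43.5 cm²) × 3.42 m/s = 34.4 m/s.
Energy conservation along the streamline gives P₂ = P₁ − ½ρ(v₂² − v₁²) − ρg(h₂ − h₁).
P₂ = 541000 + ½·905·(3.42² − 34.4²) − 905·9.81·(−10.0) = 541000 + (-531000) − (-88800) = 99200 Pa.

P₂ ≈ 99.2 kPa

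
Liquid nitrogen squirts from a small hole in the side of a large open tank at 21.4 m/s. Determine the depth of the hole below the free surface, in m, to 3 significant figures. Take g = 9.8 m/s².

23.4 m

For a small hole in a large open tank, ½v² = gh, giving h = v²/(2g).
h = 21.4²/(2·9.8) = 458/19.60 = 23.4 m.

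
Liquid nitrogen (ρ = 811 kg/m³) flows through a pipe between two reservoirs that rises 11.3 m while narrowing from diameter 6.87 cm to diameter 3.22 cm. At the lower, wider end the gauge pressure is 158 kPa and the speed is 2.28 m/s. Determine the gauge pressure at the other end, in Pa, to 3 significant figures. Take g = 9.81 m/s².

Mass conservation (A₁v₁ = A₂v₂) gives v₂ = 2.28 × 37.1/8.14 = 10.4 m/s.
Energy conservation along the streamline gives P₂ = P₁ − ½ρ(v₂² − v₁²) − ρg(h₂ − h₁).
P₂ = 158000 + ½·811·(2.28² − 10.4²) − 811·9.81·(+11.3) = 158000 + (-41600) − (89900) = 26500 Pa.

P₂ = 26500 Pa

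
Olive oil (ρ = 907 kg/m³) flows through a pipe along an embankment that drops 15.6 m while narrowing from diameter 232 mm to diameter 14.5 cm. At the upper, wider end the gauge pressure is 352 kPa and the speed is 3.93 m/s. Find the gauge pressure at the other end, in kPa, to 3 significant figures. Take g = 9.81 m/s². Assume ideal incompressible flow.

P₂ = 452 kPa

The volume flow rate is constant, so v₂ = (A₁/A₂)v₁ = (423/165)·3.93 = 10.1 m/s.
Energy conservation along the streamline gives P₂ = P₁ − ½ρ(v₂² − v₁²) − ρg(h₂ − h₁).
P₂ = 352000 + ½·907·(3.93² − 10.1²) − 907·9.81·(−15.6) = 352000 + (-38900) − (-139000) = 452000 Pa.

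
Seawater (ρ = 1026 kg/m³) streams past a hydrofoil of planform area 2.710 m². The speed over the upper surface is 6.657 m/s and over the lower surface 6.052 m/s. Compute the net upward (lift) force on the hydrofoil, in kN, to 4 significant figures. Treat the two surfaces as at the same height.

The faster flow above has the lower pressure; Bernoulli (same height) gives ΔP = ½ρ(v_up² − v_low²).
ΔP = ½·1026·(6.657² − 6.052²) = 3944 Pa.
Lift = ΔP · A = 3944 × 2.710 = 10690 N.

F = 10.69 kN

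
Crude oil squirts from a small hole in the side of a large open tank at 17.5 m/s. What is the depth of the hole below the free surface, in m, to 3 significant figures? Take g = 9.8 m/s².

Inverting v = √(2gh) gives h = v² / 2g.
h = 17.5²/(2·9.8) = 306/19.60 = 15.6 m.

h = 15.6 m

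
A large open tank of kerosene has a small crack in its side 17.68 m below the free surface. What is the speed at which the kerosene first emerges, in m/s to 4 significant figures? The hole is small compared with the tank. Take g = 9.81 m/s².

v ≈ 18.62 m/s

The surface is effectively still and both ends are open, so ½v² = gh and v = √(2·9.81·17.68) = 18.62 m/s.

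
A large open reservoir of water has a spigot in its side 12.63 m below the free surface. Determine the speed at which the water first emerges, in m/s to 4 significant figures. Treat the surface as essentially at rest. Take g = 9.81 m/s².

Bernoulli from surface to hole (P equal, v_surface ≈ 0): v = √(2gh) = √(2×9.81×12.63) = 15.74 m/s.

v ≈ 15.74 m/s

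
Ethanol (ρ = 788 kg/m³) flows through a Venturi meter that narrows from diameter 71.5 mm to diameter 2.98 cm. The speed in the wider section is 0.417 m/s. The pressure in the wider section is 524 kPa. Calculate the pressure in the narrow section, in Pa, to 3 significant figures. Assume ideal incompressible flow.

P₂ = 522000 Pa

By continuity, v₂ = v₁·A₁/A₂ = 0.417·(40.2/6.97) = 2.40 m/s.
The pipe is horizontal, so Bernoulli reduces to P₁ + ½ρv₁² = P₂ + ½ρv₂².
P₂ = P₁ − ½ρ(v₂² − v₁²) = 524000 − ½·788·(2.40² − 0.417²) = 524000 − 2200 = 522000 Pa.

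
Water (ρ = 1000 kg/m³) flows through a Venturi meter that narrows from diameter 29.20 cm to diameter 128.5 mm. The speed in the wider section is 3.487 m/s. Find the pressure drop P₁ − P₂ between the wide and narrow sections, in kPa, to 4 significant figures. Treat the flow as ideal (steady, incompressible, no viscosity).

Continuity gives A₁v₁ = A₂v₂, so v₂ = (669.7 cm²)/(129.7 cm²) × 3.487 m/s = 18.01 m/s.
The pipe is horizontal, so Bernoulli reduces to P₁ + ½ρv₁² = P₂ + ½ρv₂².
P₁ − P₂ = ½·1000·(18.01² − 3.487²) = ½·1000·312.0 = 156000 Pa.

156.0 kPa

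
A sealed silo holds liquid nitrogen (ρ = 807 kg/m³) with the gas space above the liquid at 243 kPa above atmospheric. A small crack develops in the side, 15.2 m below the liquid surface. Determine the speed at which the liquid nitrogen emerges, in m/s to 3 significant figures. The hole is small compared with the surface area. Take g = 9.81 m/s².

v ≈ 30.0 m/s

Take point 1 at the surface (v₁ ≈ 0) and point 2 at the hole (at atmospheric pressure). Bernoulli: P₁ + ρg h = P_atm + ½ρv₂².
With P₁ − P_atm = 243000 Pa, v₂ = √(2gh + 2ΔP/ρ) = √(2·9.81·15.2 + 2·243000/807) = 30.0 m/s.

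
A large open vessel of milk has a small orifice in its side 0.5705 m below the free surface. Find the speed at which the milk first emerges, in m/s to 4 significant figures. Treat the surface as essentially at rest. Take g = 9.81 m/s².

3.346 m/s

The surface is effectively still and both ends are open, so ½v² = gh and v = √(2·9.81·0.5705) = 3.346 m/s.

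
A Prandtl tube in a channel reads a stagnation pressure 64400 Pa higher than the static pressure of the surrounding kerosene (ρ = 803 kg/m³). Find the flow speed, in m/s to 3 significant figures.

v ≈ 12.7 m/s

At the stagnation point the flow is brought to rest, so Bernoulli gives P_stag − P_static = ½ρv².
v = √(2ΔP/ρ) = √(2·64400/803) = 12.7 m/s.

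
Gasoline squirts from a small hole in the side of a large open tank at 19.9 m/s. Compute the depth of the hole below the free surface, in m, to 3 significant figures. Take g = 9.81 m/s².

Torricelli: v = √(2gh), so h = v²/(2g).
h = 19.9²/(2·9.81) = 396/19.62 = 20.2 m.

h ≈ 20.2 m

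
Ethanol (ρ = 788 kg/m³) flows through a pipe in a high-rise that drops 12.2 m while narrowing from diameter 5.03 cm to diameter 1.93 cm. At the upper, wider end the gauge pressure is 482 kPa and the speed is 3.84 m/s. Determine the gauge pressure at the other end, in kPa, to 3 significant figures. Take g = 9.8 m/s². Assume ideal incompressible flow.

314 kPa

The volume flow rate is constant, so v₂ = (A₁/A₂)v₁ = (19.9/2.93)·3.84 = 26.1 m/s.
Applying Bernoulli between the two ends and solving for P₂: P₂ = P₁ + ½ρ(v₁² − v₂²) − ρgΔh.
P₂ = 482000 + ½·788·(3.84² − 26.1²) − 788·9.8·(−12.2) = 482000 + (-262000) − (-94200) = 314000 Pa.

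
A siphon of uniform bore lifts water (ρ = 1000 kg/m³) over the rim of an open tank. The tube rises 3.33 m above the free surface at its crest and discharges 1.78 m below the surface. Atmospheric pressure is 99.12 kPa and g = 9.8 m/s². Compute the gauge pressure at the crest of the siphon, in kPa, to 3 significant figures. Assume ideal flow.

-50.1 kPa

From the surface to the outlet (both open to atmosphere, surface at rest): v = √(2g·h_out) = √(2·9.8·1.78) = 5.91 m/s.
Continuity keeps v the same throughout the tube; from surface to crest, P_atm + 0 = P_top + ½ρv² + ρg·h_top.
P_top = 99120 − ½·1000·5.91² − 1000·9.8·3.33 = 49000 Pa. So P_gauge = P_top − P_atm = -50100 Pa.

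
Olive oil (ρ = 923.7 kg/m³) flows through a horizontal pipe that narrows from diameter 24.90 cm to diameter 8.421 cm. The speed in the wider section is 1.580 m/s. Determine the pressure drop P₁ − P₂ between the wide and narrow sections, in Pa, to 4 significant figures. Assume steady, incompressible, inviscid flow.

ΔP = 86980 Pa

The volume flow rate is constant, so v₂ = (A₁/A₂)v₁ = (487.0/55.70)·1.580 = 13.81 m/s.
Along the horizontal streamline, P + ½ρv² is constant.
P₁ − P₂ = ½·923.7·(13.81² − 1.580²) = ½·923.7·188.3 = 86980 Pa.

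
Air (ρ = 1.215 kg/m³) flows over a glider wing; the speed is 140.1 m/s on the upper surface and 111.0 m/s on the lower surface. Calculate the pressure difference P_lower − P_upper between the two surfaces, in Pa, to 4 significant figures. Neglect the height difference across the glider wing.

With negligible Δh, P + ½ρv² is constant, so P_low − P_up = ½ρ(v_up² − v_low²).
ΔP = ½·1.215·(140.1² − 111.0²) = 4439 Pa.

ΔP = 4439 Pa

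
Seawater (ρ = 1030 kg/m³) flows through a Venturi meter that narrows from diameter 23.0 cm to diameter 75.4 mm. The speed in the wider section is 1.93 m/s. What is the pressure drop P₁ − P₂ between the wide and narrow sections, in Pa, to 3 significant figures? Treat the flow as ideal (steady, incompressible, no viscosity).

Continuity gives A₁v₁ = A₂v₂, so v₂ = (415 cm²)/(44.7 cm²) × 1.93 m/s = 18.0 m/s.
Bernoulli (h₁ = h₂): P₁ − P₂ = ½ρ(v₂² − v₁²).
P₁ − P₂ = ½·1030·(18.0² − 1.93²) = ½·1030·319 = 164000 Pa.

ΔP ≈ 164000 Pa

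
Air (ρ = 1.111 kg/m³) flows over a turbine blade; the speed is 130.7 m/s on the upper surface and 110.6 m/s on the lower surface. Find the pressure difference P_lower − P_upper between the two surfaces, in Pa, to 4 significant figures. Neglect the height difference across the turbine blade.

ΔP = 2694 Pa

With negligible Δh, P + ½ρv² is constant, so P_low − P_up = ½ρ(v_up² − v_low²).
ΔP = ½·1.111·(130.7² − 110.6²) = 2694 Pa.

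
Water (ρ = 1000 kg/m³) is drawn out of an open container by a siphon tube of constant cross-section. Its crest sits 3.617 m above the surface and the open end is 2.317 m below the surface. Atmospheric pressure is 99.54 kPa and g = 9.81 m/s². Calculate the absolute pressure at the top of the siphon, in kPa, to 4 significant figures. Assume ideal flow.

P_top ≈ 41.33 kPa

From the surface to the outlet (both open to atmosphere, surface at rest): v = √(2g·h_out) = √(2·9.81·2.317) = 6.742 m/s.
Continuity keeps v the same throughout the tube; from surface to crest, P_atm + 0 = P_top + ½ρv² + ρg·h_top.
P_top = 99540 − ½·1000·6.742² − 1000·9.81·3.617 = 41330 Pa.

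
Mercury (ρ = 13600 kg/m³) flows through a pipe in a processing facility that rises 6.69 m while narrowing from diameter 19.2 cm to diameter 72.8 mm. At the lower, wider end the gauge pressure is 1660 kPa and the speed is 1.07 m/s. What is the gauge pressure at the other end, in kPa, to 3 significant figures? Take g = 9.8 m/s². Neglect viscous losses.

By continuity, v₂ = v₁·A₁/A₂ = 1.07·(290/41.6) = 7.44 m/s.
Bernoulli: P₁ + ½ρv₁² + ρg h₁ = P₂ + ½ρv₂² + ρg h₂, so P₂ = P₁ + ½ρ(v₁² − v₂²) − ρg(h₂ − h₁).
P₂ = 1660000 + ½·13600·(1.07² − 7.44²) − 13600·9.8·(+6.69) = 1660000 + (-369000) − (892000) = 399000 Pa.

P₂ ≈ 399 kPa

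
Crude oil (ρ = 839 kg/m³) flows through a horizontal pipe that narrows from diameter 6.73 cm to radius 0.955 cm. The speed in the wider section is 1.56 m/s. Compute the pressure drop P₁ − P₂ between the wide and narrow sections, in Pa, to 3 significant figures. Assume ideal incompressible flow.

Continuity gives A₁v₁ = A₂v₂, so v₂ = (35.6 cm²)/(2.87 cm²) × 1.56 m/s = 19.4 m/s.
Bernoulli (h₁ = h₂): P₁ − P₂ = ½ρ(v₂² − v₁²).
P₁ − P₂ = ½·839·(19.4² − 1.56²) = ½·839·373 = 156000 Pa.

ΔP ≈ 156000 Pa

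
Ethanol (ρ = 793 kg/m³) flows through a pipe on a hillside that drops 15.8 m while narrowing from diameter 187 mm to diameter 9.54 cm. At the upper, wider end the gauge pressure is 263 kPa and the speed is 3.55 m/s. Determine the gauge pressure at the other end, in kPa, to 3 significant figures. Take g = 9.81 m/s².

P₂ = 317 kPa

Mass conservation (A₁v₁ = A₂v₂) gives v₂ = 3.55 × 275/71.5 = 13.6 m/s.
Bernoulli: P₁ + ½ρv₁² + ρg h₁ = P₂ + ½ρv₂² + ρg h₂, so P₂ = P₁ + ½ρ(v₁² − v₂²) − ρg(h₂ − h₁).
P₂ = 263000 + ½·793·(3.55² − 13.6²) − 793·9.81·(−15.8) = 263000 + (-68800) − (-123000) = 317000 Pa.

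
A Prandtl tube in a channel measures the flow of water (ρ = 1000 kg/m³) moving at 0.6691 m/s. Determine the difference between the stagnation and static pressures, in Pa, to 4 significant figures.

The dynamic pressure equals the rise in static pressure at the stagnation point: ΔP = ½ρv².
ΔP = ½·1000·0.6691² = 223.8 Pa.

223.8 Pa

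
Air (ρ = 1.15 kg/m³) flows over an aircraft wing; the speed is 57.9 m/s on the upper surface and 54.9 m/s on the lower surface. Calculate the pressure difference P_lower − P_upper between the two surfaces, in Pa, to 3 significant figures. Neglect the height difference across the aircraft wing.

The pressure is lower where the speed is higher: ΔP = ½ρ(v_up² − v_low²).
ΔP = ½·1.15·(57.9² − 54.9²) = 195 Pa.

ΔP ≈ 195 Pa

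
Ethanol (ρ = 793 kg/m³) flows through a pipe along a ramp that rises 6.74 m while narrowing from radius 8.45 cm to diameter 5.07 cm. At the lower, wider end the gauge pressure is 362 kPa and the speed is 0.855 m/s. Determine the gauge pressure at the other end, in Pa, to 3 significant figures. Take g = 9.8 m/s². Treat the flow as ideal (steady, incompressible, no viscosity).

By continuity, v₂ = v₁·A₁/A₂ = 0.855·(224/20.2) = 9.50 m/s.
Energy conservation along the streamline gives P₂ = P₁ − ½ρ(v₂² − v₁²) − ρg(h₂ − h₁).
P₂ = 362000 + ½·793·(0.855² − 9.50²) − 793·9.8·(+6.74) = 362000 + (-35500) − (52400) = 274000 Pa.

P₂ ≈ 274000 Pa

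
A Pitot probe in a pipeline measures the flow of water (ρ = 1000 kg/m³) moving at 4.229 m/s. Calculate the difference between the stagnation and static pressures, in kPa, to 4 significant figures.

The dynamic pressure equals the rise in static pressure at the stagnation point: ΔP = ½ρv².
ΔP = ½·1000·4.229² = 8942 Pa.

8.942 kPa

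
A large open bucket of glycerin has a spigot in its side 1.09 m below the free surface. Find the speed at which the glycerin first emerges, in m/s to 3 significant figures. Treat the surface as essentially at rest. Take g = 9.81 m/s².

v ≈ 4.62 m/s

Torricelli's result v = √(2gh) gives v = √(2·9.81·1.09) = 4.62 m/s.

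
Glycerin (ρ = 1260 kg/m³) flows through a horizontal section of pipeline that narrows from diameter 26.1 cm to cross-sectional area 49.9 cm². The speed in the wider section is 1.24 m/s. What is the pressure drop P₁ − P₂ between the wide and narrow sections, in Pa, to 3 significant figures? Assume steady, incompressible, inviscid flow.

By continuity, v₂ = v₁·A₁/A₂ = 1.24·(535/49.9) = 13.3 m/s.
With no height change, Bernoulli's equation is P₁ + ½ρv₁² = P₂ + ½ρv₂².
P₁ − P₂ = ½·1260·(13.3² − 1.24²) = ½·1260·175 = 110000 Pa.

ΔP = 110000 Pa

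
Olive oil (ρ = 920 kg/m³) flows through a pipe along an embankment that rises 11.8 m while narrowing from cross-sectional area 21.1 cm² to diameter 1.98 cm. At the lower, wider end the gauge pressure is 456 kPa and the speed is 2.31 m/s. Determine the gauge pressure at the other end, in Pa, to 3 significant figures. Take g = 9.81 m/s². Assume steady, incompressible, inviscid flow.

Continuity gives A₁v₁ = A₂v₂, so v₂ = (21.1 cm²)/(3.08 cm²) × 2.31 m/s = 15.8 m/s.
Energy conservation along the streamline gives P₂ = P₁ − ½ρ(v₂² − v₁²) − ρg(h₂ − h₁).
P₂ = 456000 + ½·920·(2.31² − 15.8²) − 920·9.81·(+11.8) = 456000 + (-113000) − (106000) = 237000 Pa.

237000 Pa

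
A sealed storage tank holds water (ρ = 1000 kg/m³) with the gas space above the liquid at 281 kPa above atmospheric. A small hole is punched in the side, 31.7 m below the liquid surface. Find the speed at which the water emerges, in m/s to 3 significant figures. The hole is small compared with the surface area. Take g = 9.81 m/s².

v ≈ 34.4 m/s

Take point 1 at the surface (v₁ ≈ 0) and point 2 at the hole (at atmospheric pressure). Bernoulli: P₁ + ρg h = P_atm + ½ρv₂².
With P₁ − P_atm = 281000 Pa, v₂ = √(2gh + 2ΔP/ρ) = √(2·9.81·31.7 + 2·281000/1000) = 34.4 m/s.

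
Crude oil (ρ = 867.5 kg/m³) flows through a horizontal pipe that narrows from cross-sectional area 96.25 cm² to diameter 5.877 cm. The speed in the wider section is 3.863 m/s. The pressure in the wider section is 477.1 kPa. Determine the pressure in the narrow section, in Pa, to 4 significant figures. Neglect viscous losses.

Continuity gives A₁v₁ = A₂v₂, so v₂ = (96.25 cm²)/(27.13 cm²) × 3.863 m/s = 13.71 m/s.
Bernoulli (h₁ = h₂): P₁ − P₂ = ½ρ(v₂² − v₁²).
P₂ = P₁ − ½ρ(v₂² − v₁²) = 477100 − ½·867.5·(13.71² − 3.863²) = 477100 − 75010 = 402100 Pa.

402100 Pa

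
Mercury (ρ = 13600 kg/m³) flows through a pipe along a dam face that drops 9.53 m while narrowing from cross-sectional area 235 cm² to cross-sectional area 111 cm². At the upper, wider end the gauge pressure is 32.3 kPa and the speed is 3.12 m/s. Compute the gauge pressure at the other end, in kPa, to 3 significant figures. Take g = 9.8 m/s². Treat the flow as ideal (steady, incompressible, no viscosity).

1070 kPa

By continuity, v₂ = v₁·A₁/A₂ = 3.12·(235/111) = 6.61 m/s.
Energy conservation along the streamline gives P₂ = P₁ − ½ρ(v₂² − v₁²) − ρg(h₂ − h₁).
P₂ = 32300 + ½·13600·(3.12² − 6.61²) − 13600·9.8·(−9.53) = 32300 + (-230000) − (-1270000) = 1070000 Pa.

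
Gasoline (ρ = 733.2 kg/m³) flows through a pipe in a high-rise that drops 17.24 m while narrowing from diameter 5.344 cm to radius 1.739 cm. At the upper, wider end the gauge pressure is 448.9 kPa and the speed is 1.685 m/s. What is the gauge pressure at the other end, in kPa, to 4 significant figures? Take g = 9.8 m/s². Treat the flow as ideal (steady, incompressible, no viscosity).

Continuity gives A₁v₁ = A₂v₂, so v₂ = (22.43 cm²)/(9.501 cm²) × 1.685 m/s = 3.978 m/s.
Applying Bernoulli between the two ends and solving for P₂: P₂ = P₁ + ½ρ(v₁² − v₂²) − ρgΔh.
P₂ = 448900 + ½·733.2·(1.685² − 3.978²) − 733.2·9.8·(−17.24) = 448900 + (-4761) − (-123900) = 568000 Pa.

P₂ ≈ 568.0 kPa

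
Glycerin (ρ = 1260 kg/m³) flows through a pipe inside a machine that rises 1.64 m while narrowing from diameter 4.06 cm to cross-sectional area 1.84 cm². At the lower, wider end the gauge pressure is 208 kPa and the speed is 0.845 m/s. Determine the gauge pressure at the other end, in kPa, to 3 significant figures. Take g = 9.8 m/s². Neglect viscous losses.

Continuity gives A₁v₁ = A₂v₂, so v₂ = (12.9 cm²)/(1.84 cm²) × 0.845 m/s = 5.95 m/s.
Bernoulli: P₁ + ½ρv₁² + ρg h₁ = P₂ + ½ρv₂² + ρg h₂, so P₂ = P₁ + ½ρ(v₁² − v₂²) − ρg(h₂ − h₁).
P₂ = 208000 + ½·1260·(0.845² − 5.95²) − 1260·9.8·(+1.64) = 208000 + (-21800) − (20300) = 166000 Pa.

P₂ ≈ 166 kPa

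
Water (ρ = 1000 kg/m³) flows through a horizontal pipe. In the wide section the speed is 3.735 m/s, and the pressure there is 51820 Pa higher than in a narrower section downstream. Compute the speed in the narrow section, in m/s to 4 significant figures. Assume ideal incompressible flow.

v₂ = 10.84 m/s

Along the level pipe P + ½ρv² is conserved, hence v₂² = v₁² + 2(P₁ − P₂)/ρ.
v₂ = √(3.735² + 2·51820/1000) = √(13.95 + 103.6) = 10.84 m/s.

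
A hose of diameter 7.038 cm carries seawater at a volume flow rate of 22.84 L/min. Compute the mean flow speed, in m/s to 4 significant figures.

0.09785 m/s

Q = 22.84 L/min = 0.0003807 m³/s.
v = Q/A = 0.0003807 / 0.003890 = 0.09785 m/s.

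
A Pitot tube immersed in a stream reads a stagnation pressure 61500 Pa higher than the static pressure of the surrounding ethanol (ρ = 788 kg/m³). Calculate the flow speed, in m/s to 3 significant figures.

v = 12.5 m/s

At the stagnation point the flow is brought to rest, so Bernoulli gives P_stag − P_static = ½ρv².
v = √(2ΔP/ρ) = √(2·61500/788) = 12.5 m/s.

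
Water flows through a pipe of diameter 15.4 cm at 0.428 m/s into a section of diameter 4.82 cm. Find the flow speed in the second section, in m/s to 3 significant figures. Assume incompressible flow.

4.37 m/s

The volume flow rate is constant, so v₂ = (A₁/A₂)v₁ = (186/18.2)·0.428 = 4.37 m/s.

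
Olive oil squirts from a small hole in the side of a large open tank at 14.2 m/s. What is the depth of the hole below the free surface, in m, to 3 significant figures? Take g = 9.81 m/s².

h ≈ 10.3 m

Torricelli: v = √(2gh), so h = v²/(2g).
h = 14.2²/(2·9.81) = 202/19.62 = 10.3 m.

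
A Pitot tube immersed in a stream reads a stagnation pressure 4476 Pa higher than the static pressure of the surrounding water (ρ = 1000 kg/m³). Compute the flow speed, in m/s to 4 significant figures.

Bernoulli between the free stream and the stagnation point: ½ρv² = P_stag − P_static.
v = √(2ΔP/ρ) = √(2·4476/1000) = 2.992 m/s.

2.992 m/s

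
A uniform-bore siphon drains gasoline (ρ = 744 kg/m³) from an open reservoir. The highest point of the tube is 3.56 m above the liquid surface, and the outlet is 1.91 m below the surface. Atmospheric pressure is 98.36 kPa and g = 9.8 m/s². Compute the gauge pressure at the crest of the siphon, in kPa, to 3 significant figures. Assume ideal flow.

P_gauge ≈ -39.9 kPa

The outlet speed comes from Torricelli: v = √(2g·1.91) = 6.12 m/s.
With constant cross-section the crest speed equals v; applying Bernoulli from the surface up to the crest, P_top = P_atm − ½ρv² − ρg·h_top.
P_top = 98360 − ½·744·6.12² − 744·9.8·3.56 = 58500 Pa. So P_gauge = P_top − P_atm = -39900 Pa.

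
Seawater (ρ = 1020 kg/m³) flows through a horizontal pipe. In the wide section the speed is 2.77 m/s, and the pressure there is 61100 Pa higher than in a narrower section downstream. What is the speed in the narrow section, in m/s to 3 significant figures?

11.3 m/s

With h₁ = h₂, rearranging Bernoulli gives v₂ = √(v₁² + 2ΔP/ρ).
v₂ = √(2.77² + 2·61100/1020) = √(7.67 + 120) = 11.3 m/s.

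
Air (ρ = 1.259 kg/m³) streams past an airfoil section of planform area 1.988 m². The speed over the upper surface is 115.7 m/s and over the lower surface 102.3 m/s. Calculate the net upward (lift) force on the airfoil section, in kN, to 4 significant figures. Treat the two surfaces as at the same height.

F ≈ 3.656 kN

From P + ½ρv² = const at equal height, P_low − P_up = ½ρ(v_up² − v_low²).
ΔP = ½·1.259·(115.7² − 102.3²) = 1839 Pa.
Lift = ΔP · A = 1839 × 1.988 = 3656 N.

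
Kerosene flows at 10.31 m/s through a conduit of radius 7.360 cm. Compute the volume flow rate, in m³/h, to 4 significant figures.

Q = 631.6 m³/h

Q = A·v = 0.01702 m² × 10.31 m/s = 0.1755 m³/s.
Converting: 0.1755 m³/s × 3600 = 631.6 m³/h.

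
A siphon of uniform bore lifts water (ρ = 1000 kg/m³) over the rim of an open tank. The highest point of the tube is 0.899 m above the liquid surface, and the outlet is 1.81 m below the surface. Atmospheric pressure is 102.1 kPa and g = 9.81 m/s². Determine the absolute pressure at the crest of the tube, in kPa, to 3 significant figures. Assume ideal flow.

P_top ≈ 75.5 kPa

From the surface to the outlet (both open to atmosphere, surface at rest): v = √(2g·h_out) = √(2·9.81·1.81) = 5.96 m/s.
The bore is uniform, so the speed at the crest is the same v. Bernoulli surface→crest: P_atm = P_top + ½ρv² + ρg·h_top.
P_top = 102100 − ½·1000·5.96² − 1000·9.81·0.899 = 75500 Pa.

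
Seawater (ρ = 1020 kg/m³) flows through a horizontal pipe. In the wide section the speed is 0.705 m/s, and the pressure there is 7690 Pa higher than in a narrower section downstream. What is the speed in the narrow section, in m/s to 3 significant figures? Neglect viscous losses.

3.95 m/s

Along the level pipe P + ½ρv² is conserved, hence v₂² = v₁² + 2(P₁ − P₂)/ρ.
v₂ = √(0.705² + 2·7690/1020) = √(0.497 + 15.1) = 3.95 m/s.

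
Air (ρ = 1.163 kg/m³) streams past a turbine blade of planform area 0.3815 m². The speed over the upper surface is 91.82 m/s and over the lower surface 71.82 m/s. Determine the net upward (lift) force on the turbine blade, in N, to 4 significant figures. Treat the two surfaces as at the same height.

726.0 N

With equal heights on the two surfaces, Bernoulli gives P_lower − P_upper = ½ρ(v_upper² − v_lower²).
ΔP = ½·1.163·(91.82² − 71.82²) = 1903 Pa.
Lift = ΔP · A = 1903 × 0.3815 = 726.0 N.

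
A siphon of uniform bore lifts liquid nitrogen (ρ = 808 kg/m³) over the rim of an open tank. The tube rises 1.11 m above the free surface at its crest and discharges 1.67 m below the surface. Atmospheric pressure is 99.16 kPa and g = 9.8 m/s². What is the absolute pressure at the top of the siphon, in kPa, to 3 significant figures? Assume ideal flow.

Bernoulli surface→outlet gives ½v² = g·h_out, so v = √(2·9.8·1.67) = 5.72 m/s.
The bore is uniform, so the speed at the crest is the same v. Bernoulli surface→crest: P_atm = P_top + ½ρv² + ρg·h_top.
P_top = 99160 − ½·808·5.72² − 808·9.8·1.11 = 77100 Pa.

77.1 kPa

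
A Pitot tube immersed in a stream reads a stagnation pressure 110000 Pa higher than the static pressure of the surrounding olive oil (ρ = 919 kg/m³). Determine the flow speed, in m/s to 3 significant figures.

Bernoulli between the free stream and the stagnation point: ½ρv² = P_stag − P_static.
v = √(2ΔP/ρ) = √(2·110000/919) = 15.5 m/s.

v ≈ 15.5 m/s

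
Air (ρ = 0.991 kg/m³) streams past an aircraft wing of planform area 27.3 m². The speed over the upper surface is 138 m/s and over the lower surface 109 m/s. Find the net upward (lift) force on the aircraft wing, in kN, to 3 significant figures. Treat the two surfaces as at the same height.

With equal heights on the two surfaces, Bernoulli gives P_lower − P_upper = ½ρ(v_upper² − v_lower²).
ΔP = ½·0.991·(138² − 109²) = 3550 Pa.
Lift = ΔP · A = 3550 × 27.3 = 96900 N.

F ≈ 96.9 kN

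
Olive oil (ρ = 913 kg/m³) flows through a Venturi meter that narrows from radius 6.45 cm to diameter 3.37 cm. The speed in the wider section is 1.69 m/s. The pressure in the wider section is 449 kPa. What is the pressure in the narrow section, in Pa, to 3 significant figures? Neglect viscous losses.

By continuity, v₂ = v₁·A₁/A₂ = 1.69·(131/8.92) = 24.8 m/s.
Along the horizontal streamline, P + ½ρv² is constant.
P₂ = P₁ − ½ρ(v₂² − v₁²) = 449000 − ½·913·(24.8² − 1.69²) = 449000 − 279000 = 170000 Pa.

P₂ ≈ 170000 Pa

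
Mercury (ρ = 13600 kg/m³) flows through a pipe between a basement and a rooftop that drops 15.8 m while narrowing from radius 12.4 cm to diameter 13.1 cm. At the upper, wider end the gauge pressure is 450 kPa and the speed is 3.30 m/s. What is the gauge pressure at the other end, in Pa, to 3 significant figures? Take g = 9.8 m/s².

Mass conservation (A₁v₁ = A₂v₂) gives v₂ = 3.30 × 483/135 = 11.8 m/s.
Energy conservation along the streamline gives P₂ = P₁ − ½ρ(v₂² − v₁²) − ρg(h₂ − h₁).
P₂ = 450000 + ½·13600·(3.30² − 11.8²) − 13600·9.8·(−15.8) = 450000 + (-877000) − (-2110000) = 1680000 Pa.

P₂ ≈ 1680000 Pa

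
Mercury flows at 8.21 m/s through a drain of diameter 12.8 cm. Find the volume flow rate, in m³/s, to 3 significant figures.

Q = A·v = 0.0129 m² × 8.21 m/s = 0.106 m³/s.

0.106 m³/s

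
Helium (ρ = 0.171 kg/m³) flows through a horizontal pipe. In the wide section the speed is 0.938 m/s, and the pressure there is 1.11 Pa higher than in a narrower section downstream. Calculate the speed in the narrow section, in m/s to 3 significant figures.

v₂ = 3.72 m/s

Along the level pipe P + ½ρv² is conserved, hence v₂² = v₁² + 2(P₁ − P₂)/ρ.
v₂ = √(0.938² + 2·1.11/0.171) = √(0.880 + 13.0) = 3.72 m/s.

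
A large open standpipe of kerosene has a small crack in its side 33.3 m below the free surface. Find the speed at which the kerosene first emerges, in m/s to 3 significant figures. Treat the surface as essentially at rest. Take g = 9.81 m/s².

25.6 m/s

With the surface at rest and both surface and jet at atmospheric pressure, Bernoulli gives ρg h = ½ρv², so v = √(2gh) = √(2·9.81·33.3) = 25.6 m/s.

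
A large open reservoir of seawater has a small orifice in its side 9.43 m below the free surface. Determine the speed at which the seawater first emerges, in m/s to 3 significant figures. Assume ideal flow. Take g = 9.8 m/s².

With the surface at rest and both surface and jet at atmospheric pressure, Bernoulli gives ρg h = ½ρv², so v = √(2gh) = √(2·9.8·9.43) = 13.6 m/s.

v = 13.6 m/s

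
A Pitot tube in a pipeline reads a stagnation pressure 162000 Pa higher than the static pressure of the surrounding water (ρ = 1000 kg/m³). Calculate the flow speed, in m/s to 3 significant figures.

At the stagnation point the flow is brought to rest, so Bernoulli gives P_stag − P_static = ½ρv².
v = √(2ΔP/ρ) = √(2·162000/1000) = 18.0 m/s.

v ≈ 18.0 m/s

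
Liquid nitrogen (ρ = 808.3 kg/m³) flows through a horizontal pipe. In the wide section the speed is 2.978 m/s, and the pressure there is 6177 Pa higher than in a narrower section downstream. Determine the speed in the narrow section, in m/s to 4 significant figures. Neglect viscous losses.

Horizontal Bernoulli: P₁ + ½ρv₁² = P₂ + ½ρv₂², so v₂² = v₁² + 2(P₁ − P₂)/ρ.
v₂ = √(2.978² + 2·6177/808.3) = √(8.868 + 15.28) = 4.915 m/s.

4.915 m/s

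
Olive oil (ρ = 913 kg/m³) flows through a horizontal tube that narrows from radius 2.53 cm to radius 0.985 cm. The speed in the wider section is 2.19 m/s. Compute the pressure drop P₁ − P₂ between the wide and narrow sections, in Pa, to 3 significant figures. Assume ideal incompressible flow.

The volume flow rate is constant, so v₂ = (A₁/A₂)v₁ = (20.1/3.05)·2.19 = 14.4 m/s.
Bernoulli (h₁ = h₂): P₁ − P₂ = ½ρ(v₂² − v₁²).
P₁ − P₂ = ½·913·(14.4² − 2.19²) = ½·913·204 = 93100 Pa.

93100 Pa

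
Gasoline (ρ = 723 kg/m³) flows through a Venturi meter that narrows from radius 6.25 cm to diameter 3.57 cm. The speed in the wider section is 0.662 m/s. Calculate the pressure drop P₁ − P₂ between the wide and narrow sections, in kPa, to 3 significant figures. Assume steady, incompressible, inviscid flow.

Continuity gives A₁v₁ = A₂v₂, so v₂ = (123 cm²)/(10.0 cm²) × 0.662 m/s = 8.12 m/s.
Bernoulli (h₁ = h₂): P₁ − P₂ = ½ρ(v₂² − v₁²).
P₁ − P₂ = ½·723·(8.12² − 0.662²) = ½·723·65.4 = 23700 Pa.

ΔP = 23.7 kPa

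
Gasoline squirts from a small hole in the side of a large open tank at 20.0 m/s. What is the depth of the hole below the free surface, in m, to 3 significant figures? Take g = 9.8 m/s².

h ≈ 20.4 m

For a small hole in a large open tank, ½v² = gh, giving h = v²/(2g).
h = 20.0²/(2·9.8) = 400/19.60 = 20.4 m.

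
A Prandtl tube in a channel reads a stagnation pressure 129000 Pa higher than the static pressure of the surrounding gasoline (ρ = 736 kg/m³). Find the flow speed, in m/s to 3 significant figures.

At the stagnation point the flow is brought to rest, so Bernoulli gives P_stag − P_static = ½ρv².
v = √(2ΔP/ρ) = √(2·129000/736) = 18.7 m/s.

v ≈ 18.7 m/s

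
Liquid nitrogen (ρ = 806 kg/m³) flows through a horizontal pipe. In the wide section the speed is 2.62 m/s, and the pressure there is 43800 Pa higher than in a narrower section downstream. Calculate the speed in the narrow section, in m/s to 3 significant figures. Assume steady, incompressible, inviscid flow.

v₂ = 10.7 m/s

Horizontal Bernoulli: P₁ + ½ρv₁² = P₂ + ½ρv₂², so v₂² = v₁² + 2(P₁ − P₂)/ρ.
v₂ = √(2.62² + 2·43800/806) = √(6.86 + 109) = 10.7 m/s.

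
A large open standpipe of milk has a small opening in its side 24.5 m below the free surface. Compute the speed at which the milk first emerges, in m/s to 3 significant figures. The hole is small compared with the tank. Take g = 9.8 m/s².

Torricelli's result v = √(2gh) gives v = √(2·9.8·24.5) = 21.9 m/s.

v ≈ 21.9 m/s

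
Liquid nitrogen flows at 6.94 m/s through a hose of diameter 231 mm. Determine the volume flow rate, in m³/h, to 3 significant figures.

Q = A·v = 0.0419 m² × 6.94 m/s = 0.291 m³/s.
Converting: 0.291 m³/s × 3600 = 1050 m³/h.

1050 m³/h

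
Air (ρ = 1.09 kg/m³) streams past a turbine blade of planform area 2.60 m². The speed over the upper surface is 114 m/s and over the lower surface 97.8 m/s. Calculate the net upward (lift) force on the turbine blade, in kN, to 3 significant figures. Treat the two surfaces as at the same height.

From P + ½ρv² = const at equal height, P_low − P_up = ½ρ(v_up² − v_low²).
ΔP = ½·1.09·(114² − 97.8²) = 1870 Pa.
Lift = ΔP · A = 1870 × 2.60 = 4860 N.

4.86 kN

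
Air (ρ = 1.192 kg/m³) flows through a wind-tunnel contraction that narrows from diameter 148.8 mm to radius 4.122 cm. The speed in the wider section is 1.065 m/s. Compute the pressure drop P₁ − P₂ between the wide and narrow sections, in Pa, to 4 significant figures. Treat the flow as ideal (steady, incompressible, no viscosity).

By continuity, v₂ = v₁·A₁/A₂ = 1.065·(173.9/53.38) = 3.470 m/s.
Along the horizontal streamline, P + ½ρv² is constant.
P₁ − P₂ = ½·1.192·(3.470² − 1.065²) = ½·1.192·10.90 = 6.499 Pa.

ΔP ≈ 6.499 Pa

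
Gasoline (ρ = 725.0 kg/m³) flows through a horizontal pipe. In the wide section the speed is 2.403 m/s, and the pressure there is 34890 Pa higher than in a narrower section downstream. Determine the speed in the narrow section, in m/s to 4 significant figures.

v₂ ≈ 10.10 m/s

Along the level pipe P + ½ρv² is conserved, hence v₂² = v₁² + 2(P₁ − P₂)/ρ.
v₂ = √(2.403² + 2·34890/725.0) = √(5.774 + 96.25) = 10.10 m/s.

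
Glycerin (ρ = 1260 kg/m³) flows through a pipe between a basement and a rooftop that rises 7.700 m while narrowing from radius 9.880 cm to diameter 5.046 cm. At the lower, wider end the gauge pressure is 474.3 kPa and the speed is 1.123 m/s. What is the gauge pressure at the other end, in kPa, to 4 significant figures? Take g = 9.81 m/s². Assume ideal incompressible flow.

P₂ ≈ 193.1 kPa

By continuity, v₂ = v₁·A₁/A₂ = 1.123·(306.7/20.00) = 17.22 m/s.
Energy conservation along the streamline gives P₂ = P₁ − ½ρ(v₂² − v₁²) − ρg(h₂ − h₁).
P₂ = 474300 + ½·1260·(1.123² − 17.22²) − 1260·9.81·(+7.700) = 474300 + (-186000) − (95180) = 193100 Pa.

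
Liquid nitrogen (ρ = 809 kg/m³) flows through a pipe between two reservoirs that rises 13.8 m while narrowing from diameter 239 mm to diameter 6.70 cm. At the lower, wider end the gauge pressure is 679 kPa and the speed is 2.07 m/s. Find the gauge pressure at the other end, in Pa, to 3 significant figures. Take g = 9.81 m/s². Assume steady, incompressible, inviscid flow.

By continuity, v₂ = v₁·A₁/A₂ = 2.07·(449/35.3) = 26.3 m/s.
Energy conservation along the streamline gives P₂ = P₁ − ½ρ(v₂² − v₁²) − ρg(h₂ − h₁).
P₂ = 679000 + ½·809·(2.07² − 26.3²) − 809·9.81·(+13.8) = 679000 + (-279000) − (110000) = 291000 Pa.

P₂ = 291000 Pa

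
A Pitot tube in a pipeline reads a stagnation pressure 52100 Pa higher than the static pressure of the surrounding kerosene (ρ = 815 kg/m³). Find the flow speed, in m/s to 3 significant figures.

11.3 m/s

At the stagnation point the flow is brought to rest, so Bernoulli gives P_stag − P_static = ½ρv².
v = √(2ΔP/ρ) = √(2·52100/815) = 11.3 m/s.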